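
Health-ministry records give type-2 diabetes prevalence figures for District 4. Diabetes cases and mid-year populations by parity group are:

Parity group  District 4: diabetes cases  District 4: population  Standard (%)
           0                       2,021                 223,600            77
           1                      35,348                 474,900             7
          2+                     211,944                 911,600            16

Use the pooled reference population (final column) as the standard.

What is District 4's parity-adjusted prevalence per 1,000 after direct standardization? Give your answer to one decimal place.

Parity-specific rates per 1,000 for District 4: 9.038, 74.433, 232.497.
Standard weights: 0.77, 0.07, 0.16.
Standardized rate: 0.7700×9.038 + 0.0700×74.433 + 0.1600×232.497 = 49.3694 per 1,000.

49.4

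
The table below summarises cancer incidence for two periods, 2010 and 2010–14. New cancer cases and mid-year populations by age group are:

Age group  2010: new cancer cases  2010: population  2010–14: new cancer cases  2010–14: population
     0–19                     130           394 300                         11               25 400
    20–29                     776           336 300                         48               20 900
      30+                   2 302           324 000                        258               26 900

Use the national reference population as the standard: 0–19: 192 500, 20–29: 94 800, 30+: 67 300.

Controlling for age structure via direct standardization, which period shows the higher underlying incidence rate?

2010–14

Age-specific rates per 100 000 for 2010: 32.97, 230.75, 710.49.
For 2010–14: 43.31, 229.67, 959.11.
Standard total = 354 600; weights = 0.5429, 0.2673, 0.1898.
2010: 0.5429×32.97 + 0.2673×230.75 + 0.1898×710.49 = 214.4323 per 100 000.
2010–14: 0.5429×43.31 + 0.2673×229.67 + 0.1898×959.11 = 266.9397 per 100 000.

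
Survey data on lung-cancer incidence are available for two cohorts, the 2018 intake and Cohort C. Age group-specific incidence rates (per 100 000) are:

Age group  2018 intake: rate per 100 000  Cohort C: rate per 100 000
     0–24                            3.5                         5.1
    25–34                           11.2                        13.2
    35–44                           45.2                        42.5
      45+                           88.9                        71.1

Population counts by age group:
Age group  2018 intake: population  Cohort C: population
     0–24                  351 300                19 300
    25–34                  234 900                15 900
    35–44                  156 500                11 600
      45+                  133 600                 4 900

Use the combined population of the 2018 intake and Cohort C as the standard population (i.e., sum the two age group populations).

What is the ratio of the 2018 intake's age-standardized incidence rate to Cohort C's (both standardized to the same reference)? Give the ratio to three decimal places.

Combined standard total = 928 000; weights = 0.3994, 0.2703, 0.1811, 0.1492.
The 2018 intake: 0.3994×3.5 + 0.2703×11.2 + 0.1811×45.2 + 0.1492×88.9 = 25.8802 per 100 000.
Cohort C: 0.3994×5.1 + 0.2703×13.2 + 0.1811×42.5 + 0.1492×71.1 = 23.9140 per 100 000.
Ratio = 25.8802 ÷ 23.9140 = 1.08222.

1.082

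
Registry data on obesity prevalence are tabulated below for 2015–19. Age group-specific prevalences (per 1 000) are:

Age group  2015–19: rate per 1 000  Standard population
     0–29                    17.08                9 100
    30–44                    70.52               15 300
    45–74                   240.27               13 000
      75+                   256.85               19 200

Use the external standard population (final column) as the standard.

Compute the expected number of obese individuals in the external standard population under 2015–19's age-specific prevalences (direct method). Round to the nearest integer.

Expected obese individuals = Σ (standard pop × age-specific rate ÷ 1 000)
= 9 100×17.08/1 000 + 15 300×70.52/1 000 + 13 000×240.27/1 000 + 19 200×256.85/1 000
= 155.43 + 1078.96 + 3123.51 + 4931.52 = 9289.41.

9289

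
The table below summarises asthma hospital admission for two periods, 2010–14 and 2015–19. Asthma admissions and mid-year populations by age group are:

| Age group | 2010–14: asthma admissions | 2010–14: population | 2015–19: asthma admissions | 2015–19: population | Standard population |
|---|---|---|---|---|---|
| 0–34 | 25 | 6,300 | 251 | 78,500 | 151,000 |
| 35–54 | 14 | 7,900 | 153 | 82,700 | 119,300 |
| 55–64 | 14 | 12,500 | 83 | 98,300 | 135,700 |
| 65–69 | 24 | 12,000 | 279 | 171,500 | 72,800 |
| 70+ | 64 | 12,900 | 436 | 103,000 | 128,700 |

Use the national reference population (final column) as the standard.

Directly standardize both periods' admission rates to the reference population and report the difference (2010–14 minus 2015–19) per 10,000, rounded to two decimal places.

Age-specific rates per 10,000 for 2010–14: 39.68, 17.72, 11.20, 20.00, 49.61.
For 2015–19: 31.97, 18.50, 8.44, 16.27, 42.33.
Standard total = 607,500; weights = 0.2486, 0.1964, 0.2234, 0.1198, 0.2119.
2010–14: 0.2486×39.68 + 0.1964×17.72 + 0.2234×11.20 + 0.1198×20.00 + 0.2119×49.61 = 28.7526 per 10,000.
2015–19: 0.2486×31.97 + 0.1964×18.50 + 0.2234×8.44 + 0.1198×16.27 + 0.2119×42.33 = 24.3840 per 10,000.
Difference = 28.7526 − 24.3840 = 4.3686.

4.37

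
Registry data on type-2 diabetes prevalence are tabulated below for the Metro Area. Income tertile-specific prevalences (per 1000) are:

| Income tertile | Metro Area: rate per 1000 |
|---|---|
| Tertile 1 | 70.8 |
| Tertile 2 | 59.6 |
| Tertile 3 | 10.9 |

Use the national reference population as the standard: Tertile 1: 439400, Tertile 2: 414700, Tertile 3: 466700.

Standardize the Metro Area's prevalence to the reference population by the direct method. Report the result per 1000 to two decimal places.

46.12

Standard total = 1320800; weights = 0.3327, 0.3140, 0.3533.
Standardized rate: 0.3327×70.8 + 0.3140×59.6 + 0.3533×10.9 = 46.1180 per 1000.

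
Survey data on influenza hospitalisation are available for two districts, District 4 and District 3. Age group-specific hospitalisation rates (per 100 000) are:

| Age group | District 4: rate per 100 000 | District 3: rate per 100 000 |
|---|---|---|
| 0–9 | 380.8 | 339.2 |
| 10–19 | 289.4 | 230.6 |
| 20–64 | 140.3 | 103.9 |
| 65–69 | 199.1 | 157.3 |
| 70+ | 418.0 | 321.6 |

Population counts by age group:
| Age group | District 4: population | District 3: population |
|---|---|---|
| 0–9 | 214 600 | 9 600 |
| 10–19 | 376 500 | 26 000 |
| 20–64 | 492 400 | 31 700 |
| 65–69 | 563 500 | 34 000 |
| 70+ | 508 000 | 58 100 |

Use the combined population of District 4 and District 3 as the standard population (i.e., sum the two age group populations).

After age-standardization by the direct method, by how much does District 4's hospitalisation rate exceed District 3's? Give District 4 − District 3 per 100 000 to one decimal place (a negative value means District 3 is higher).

56.9

Combined standard total = 2 314 400; weights = 0.0969, 0.1739, 0.2265, 0.2582, 0.2446.
District 4: 0.0969×380.8 + 0.1739×289.4 + 0.2265×140.3 + 0.2582×199.1 + 0.2446×418.0 = 272.6331 per 100 000.
District 3: 0.0969×339.2 + 0.1739×230.6 + 0.2265×103.9 + 0.2582×157.3 + 0.2446×321.6 = 215.7638 per 100 000.
Difference = 272.6331 − 215.7638 = 56.8694.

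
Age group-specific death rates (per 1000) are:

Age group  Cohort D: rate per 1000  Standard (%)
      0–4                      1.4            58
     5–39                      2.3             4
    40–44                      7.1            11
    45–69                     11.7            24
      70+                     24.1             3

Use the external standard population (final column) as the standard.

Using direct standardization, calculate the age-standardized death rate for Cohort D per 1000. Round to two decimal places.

Standard weights: 0.58, 0.04, 0.11, 0.24, 0.03.
Standardized rate: 0.5800×1.4 + 0.0400×2.3 + 0.1100×7.1 + 0.2400×11.7 + 0.0300×24.1 = 5.2160 per 1000.

5.22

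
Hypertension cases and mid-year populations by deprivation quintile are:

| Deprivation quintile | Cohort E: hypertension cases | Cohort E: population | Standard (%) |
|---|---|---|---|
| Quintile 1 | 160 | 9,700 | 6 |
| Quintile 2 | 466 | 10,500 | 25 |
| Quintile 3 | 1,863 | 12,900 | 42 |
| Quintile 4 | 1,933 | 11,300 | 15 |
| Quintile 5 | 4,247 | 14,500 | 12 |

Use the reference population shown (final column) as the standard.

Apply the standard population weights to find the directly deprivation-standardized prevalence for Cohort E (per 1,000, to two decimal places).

Deprivation-specific rates per 1,000 for Cohort E: 16.495, 44.381, 144.419, 171.062, 292.897.
Standard weights: 0.06, 0.25, 0.42, 0.15, 0.12.
Standardized rate: 0.0600×16.495 + 0.2500×44.381 + 0.4200×144.419 + 0.1500×171.062 + 0.1200×292.897 = 133.5476 per 1,000.

133.55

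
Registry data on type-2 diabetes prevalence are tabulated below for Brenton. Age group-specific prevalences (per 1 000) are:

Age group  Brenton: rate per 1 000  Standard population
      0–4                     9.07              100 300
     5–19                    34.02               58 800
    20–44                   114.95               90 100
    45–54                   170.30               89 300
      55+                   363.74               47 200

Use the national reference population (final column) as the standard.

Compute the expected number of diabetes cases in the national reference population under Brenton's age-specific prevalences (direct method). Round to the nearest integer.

45643

Expected diabetes cases = Σ (standard pop × age-specific rate ÷ 1 000)
= 100 300×9.07/1 000 + 58 800×34.02/1 000 + 90 100×114.95/1 000 + 89 300×170.30/1 000 + 47 200×363.74/1 000
= 909.72 + 2000.38 + 10357.00 + 15207.79 + 17168.53 = 45643.41.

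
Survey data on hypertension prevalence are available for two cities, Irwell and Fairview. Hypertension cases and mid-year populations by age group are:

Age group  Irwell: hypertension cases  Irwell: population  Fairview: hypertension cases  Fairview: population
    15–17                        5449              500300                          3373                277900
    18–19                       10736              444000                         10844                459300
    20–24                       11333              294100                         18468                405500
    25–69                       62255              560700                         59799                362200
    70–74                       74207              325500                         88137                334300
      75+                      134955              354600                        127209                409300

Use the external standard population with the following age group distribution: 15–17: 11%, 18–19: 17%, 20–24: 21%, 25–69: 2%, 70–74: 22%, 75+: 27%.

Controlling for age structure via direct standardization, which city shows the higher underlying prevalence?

Age-specific rates per 1000 for Irwell: 10.891, 24.180, 38.535, 111.031, 227.978, 380.584.
For Fairview: 12.137, 23.610, 45.544, 165.099, 263.646, 310.796.
Standard weights: 0.11, 0.17, 0.21, 0.02, 0.22, 0.27.
Irwell: 0.1100×10.891 + 0.1700×24.180 + 0.2100×38.535 + 0.0200×111.031 + 0.2200×227.978 + 0.2700×380.584 = 168.5344 per 1000.
Fairview: 0.1100×12.137 + 0.1700×23.610 + 0.2100×45.544 + 0.0200×165.099 + 0.2200×263.646 + 0.2700×310.796 = 160.1322 per 1000.
The crude rates (120.58 vs 136.90) would put Fairview higher, but that reflects its age composition; once standardized to a common age structure, Irwell has the higher underlying rate.

Irwell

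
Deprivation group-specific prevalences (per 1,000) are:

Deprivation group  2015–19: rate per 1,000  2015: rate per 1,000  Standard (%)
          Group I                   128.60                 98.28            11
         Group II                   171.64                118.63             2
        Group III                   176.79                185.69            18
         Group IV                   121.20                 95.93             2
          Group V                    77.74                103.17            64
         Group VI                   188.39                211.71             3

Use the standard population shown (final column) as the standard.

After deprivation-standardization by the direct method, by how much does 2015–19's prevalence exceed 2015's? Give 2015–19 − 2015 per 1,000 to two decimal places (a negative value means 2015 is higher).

-13.68

Standard weights: 0.11, 0.02, 0.18, 0.02, 0.64, 0.03.
2015–19: 0.1100×128.60 + 0.0200×171.64 + 0.1800×176.79 + 0.0200×121.20 + 0.6400×77.74 + 0.0300×188.39 = 107.2303 per 1,000.
2015: 0.1100×98.28 + 0.0200×118.63 + 0.1800×185.69 + 0.0200×95.93 + 0.6400×103.17 + 0.0300×211.71 = 120.9063 per 1,000.
Difference = 107.2303 − 120.9063 = -13.6760.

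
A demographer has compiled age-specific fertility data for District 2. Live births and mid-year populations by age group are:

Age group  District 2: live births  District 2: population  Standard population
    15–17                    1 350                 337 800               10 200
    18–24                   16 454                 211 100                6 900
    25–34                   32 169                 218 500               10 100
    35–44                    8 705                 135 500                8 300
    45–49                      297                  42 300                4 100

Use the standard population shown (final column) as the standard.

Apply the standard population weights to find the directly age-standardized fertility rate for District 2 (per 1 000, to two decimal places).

66.35

Age-specific rates per 1 000 for District 2: 3.996, 77.944, 147.227, 64.244, 7.021.
Standard total = 39 600; weights = 0.2576, 0.1742, 0.2551, 0.2096, 0.1035.
Standardized rate: 0.2576×3.996 + 0.1742×77.944 + 0.2551×147.227 + 0.2096×64.244 + 0.1035×7.021 = 66.3529 per 1 000.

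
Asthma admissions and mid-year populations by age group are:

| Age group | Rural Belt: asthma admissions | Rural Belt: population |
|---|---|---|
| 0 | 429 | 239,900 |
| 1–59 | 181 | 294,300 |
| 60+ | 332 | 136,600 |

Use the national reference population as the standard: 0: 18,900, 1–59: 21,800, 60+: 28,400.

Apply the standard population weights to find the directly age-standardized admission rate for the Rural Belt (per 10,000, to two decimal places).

16.82

Age-specific rates per 10,000 for the Rural Belt: 17.88, 6.15, 24.30.
Standard total = 69,100; weights = 0.2735, 0.3155, 0.4110.
Standardized rate: 0.2735×17.88 + 0.3155×6.15 + 0.4110×24.30 = 16.8206 per 10,000.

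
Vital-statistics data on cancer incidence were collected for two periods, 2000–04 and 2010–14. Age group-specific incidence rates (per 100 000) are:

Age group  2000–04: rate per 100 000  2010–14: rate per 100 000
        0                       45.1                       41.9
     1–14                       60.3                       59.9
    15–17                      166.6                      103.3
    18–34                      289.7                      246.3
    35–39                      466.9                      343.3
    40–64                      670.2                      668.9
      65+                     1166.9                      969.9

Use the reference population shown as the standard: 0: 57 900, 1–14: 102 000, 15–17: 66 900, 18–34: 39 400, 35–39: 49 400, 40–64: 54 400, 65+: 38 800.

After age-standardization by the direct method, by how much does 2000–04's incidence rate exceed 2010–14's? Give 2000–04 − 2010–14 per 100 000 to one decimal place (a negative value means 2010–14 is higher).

Standard total = 408 800; weights = 0.1416, 0.2495, 0.1636, 0.0964, 0.1208, 0.1331, 0.0949.
2000–04: 0.1416×45.1 + 0.2495×60.3 + 0.1636×166.6 + 0.0964×289.7 + 0.1208×466.9 + 0.1331×670.2 + 0.0949×1166.9 = 332.9772 per 100 000.
2010–14: 0.1416×41.9 + 0.2495×59.9 + 0.1636×103.3 + 0.0964×246.3 + 0.1208×343.3 + 0.1331×668.9 + 0.0949×969.9 = 284.0756 per 100 000.
Difference = 332.9772 − 284.0756 = 48.9016.

48.9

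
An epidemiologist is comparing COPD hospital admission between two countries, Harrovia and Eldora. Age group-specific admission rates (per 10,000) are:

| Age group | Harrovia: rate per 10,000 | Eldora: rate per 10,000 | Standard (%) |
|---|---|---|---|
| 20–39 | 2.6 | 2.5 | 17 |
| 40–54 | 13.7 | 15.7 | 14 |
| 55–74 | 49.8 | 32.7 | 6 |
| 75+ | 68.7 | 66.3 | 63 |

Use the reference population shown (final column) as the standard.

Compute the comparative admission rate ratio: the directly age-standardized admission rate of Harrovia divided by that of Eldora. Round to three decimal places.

Standard weights: 0.17, 0.14, 0.06, 0.63.
Harrovia: 0.1700×2.6 + 0.1400×13.7 + 0.0600×49.8 + 0.6300×68.7 = 48.6290 per 10,000.
Eldora: 0.1700×2.5 + 0.1400×15.7 + 0.0600×32.7 + 0.6300×66.3 = 46.3540 per 10,000.
Ratio = 48.6290 ÷ 46.3540 = 1.04908.

1.049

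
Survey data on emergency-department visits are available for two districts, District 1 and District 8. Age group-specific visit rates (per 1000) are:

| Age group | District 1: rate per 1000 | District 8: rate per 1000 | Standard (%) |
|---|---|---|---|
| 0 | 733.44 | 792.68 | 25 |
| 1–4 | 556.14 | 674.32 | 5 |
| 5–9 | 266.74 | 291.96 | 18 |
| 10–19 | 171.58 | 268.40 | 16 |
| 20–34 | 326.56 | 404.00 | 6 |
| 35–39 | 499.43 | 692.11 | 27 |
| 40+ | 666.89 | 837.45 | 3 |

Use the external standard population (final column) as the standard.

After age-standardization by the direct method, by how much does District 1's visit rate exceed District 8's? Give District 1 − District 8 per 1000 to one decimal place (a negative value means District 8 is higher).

-102.5

Standard weights: 0.25, 0.05, 0.18, 0.16, 0.06, 0.27, 0.03.
District 1: 0.2500×733.44 + 0.0500×556.14 + 0.1800×266.74 + 0.1600×171.58 + 0.0600×326.56 + 0.2700×499.43 + 0.0300×666.89 = 461.0794 per 1000.
District 8: 0.2500×792.68 + 0.0500×674.32 + 0.1800×291.96 + 0.1600×268.40 + 0.0600×404.00 + 0.2700×692.11 + 0.0300×837.45 = 563.6160 per 1000.
Difference = 461.0794 − 563.6160 = -102.5366.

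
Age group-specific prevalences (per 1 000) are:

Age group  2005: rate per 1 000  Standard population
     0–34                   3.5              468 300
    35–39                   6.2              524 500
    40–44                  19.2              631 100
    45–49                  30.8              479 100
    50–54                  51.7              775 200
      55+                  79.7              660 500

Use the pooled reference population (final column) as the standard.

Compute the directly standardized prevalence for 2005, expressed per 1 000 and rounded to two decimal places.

Standard total = 3 538 700; weights = 0.1323, 0.1482, 0.1783, 0.1354, 0.2191, 0.1867.
Standardized rate: 0.1323×3.5 + 0.1482×6.2 + 0.1783×19.2 + 0.1354×30.8 + 0.2191×51.7 + 0.1867×79.7 = 35.1779 per 1 000.

35.18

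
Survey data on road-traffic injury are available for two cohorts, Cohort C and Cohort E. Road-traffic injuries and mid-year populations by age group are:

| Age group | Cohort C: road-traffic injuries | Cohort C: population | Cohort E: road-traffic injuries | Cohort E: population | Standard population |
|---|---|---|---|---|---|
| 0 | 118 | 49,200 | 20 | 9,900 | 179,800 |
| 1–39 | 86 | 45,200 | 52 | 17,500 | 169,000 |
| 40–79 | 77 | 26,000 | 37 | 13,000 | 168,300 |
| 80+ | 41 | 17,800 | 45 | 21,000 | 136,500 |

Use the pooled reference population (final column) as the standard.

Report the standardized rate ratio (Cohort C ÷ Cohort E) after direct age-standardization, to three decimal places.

0.956

Age-specific rates per 100,000 for Cohort C: 239.84, 190.27, 296.15, 230.34.
For Cohort E: 202.02, 297.14, 284.62, 214.29.
Standard total = 653,600; weights = 0.2751, 0.2586, 0.2575, 0.2088.
Cohort C: 0.2751×239.84 + 0.2586×190.27 + 0.2575×296.15 + 0.2088×230.34 = 239.5369 per 100,000.
Cohort E: 0.2751×202.02 + 0.2586×297.14 + 0.2575×284.62 + 0.2088×214.29 = 250.4454 per 100,000.
Ratio = 239.5369 ÷ 250.4454 = 0.95644.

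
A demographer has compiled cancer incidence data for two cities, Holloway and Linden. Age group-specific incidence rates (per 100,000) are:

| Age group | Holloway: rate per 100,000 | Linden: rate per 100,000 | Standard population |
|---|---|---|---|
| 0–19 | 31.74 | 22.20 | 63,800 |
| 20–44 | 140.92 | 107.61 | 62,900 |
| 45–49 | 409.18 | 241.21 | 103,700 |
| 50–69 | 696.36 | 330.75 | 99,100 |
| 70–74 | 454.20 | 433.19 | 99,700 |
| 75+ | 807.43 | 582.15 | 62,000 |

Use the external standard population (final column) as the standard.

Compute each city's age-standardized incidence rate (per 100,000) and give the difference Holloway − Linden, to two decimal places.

Standard total = 491,200; weights = 0.1299, 0.1281, 0.2111, 0.2018, 0.2030, 0.1262.
Holloway: 0.1299×31.74 + 0.1281×140.92 + 0.2111×409.18 + 0.2018×696.36 + 0.2030×454.20 + 0.1262×807.43 = 443.1485 per 100,000.
Linden: 0.1299×22.20 + 0.1281×107.61 + 0.2111×241.21 + 0.2018×330.75 + 0.2030×433.19 + 0.1262×582.15 = 295.7210 per 100,000.
Difference = 443.1485 − 295.7210 = 147.4274.

147.43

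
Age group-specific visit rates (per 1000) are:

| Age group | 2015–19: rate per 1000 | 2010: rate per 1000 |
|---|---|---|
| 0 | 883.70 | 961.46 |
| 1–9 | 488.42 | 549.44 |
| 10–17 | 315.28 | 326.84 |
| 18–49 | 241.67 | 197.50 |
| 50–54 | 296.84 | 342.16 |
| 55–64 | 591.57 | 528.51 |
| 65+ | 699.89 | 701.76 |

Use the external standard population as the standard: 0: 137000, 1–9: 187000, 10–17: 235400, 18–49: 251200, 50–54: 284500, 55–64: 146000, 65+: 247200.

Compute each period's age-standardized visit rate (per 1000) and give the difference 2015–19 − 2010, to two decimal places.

Standard total = 1488300; weights = 0.0921, 0.1256, 0.1582, 0.1688, 0.1912, 0.0981, 0.1661.
2015–19: 0.0921×883.70 + 0.1256×488.42 + 0.1582×315.28 + 0.1688×241.67 + 0.1912×296.84 + 0.0981×591.57 + 0.1661×699.89 = 464.3949 per 1000.
2010: 0.0921×961.46 + 0.1256×549.44 + 0.1582×326.84 + 0.1688×197.50 + 0.1912×342.16 + 0.0981×528.51 + 0.1661×701.76 = 476.3808 per 1000.
Difference = 464.3949 − 476.3808 = -11.9859.

-11.99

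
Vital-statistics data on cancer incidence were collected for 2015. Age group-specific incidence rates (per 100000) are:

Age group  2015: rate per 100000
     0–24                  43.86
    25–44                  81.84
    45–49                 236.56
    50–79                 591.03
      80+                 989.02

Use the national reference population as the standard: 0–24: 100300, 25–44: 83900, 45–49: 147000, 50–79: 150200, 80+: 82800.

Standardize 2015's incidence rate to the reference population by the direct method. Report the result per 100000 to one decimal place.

Standard total = 564200; weights = 0.1778, 0.1487, 0.2605, 0.2662, 0.1468.
Standardized rate: 0.1778×43.86 + 0.1487×81.84 + 0.2605×236.56 + 0.2662×591.03 + 0.1468×989.02 = 384.0897 per 100000.

384.1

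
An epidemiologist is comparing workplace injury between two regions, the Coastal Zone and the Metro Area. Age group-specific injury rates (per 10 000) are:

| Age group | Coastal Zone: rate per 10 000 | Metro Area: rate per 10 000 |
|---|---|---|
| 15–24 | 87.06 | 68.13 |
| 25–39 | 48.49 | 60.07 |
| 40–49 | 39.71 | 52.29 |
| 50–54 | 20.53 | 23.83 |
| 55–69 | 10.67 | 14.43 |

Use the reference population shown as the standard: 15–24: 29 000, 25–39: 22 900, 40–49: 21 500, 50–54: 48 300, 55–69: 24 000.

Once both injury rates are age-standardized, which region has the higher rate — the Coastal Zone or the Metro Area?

Standard total = 145 700; weights = 0.1990, 0.1572, 0.1476, 0.3315, 0.1647.
The Coastal Zone: 0.1990×87.06 + 0.1572×48.49 + 0.1476×39.71 + 0.3315×20.53 + 0.1647×10.67 = 39.3727 per 10 000.
The Metro Area: 0.1990×68.13 + 0.1572×60.07 + 0.1476×52.29 + 0.3315×23.83 + 0.1647×14.43 = 40.9946 per 10 000.

Metro Area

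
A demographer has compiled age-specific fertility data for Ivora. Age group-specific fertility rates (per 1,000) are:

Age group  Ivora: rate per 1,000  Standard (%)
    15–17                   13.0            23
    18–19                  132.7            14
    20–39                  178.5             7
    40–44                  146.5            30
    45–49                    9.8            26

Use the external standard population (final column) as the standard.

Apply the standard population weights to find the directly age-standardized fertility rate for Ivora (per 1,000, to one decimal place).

80.6

Standard weights: 0.23, 0.14, 0.07, 0.30, 0.26.
Standardized rate: 0.2300×13.0 + 0.1400×132.7 + 0.0700×178.5 + 0.3000×146.5 + 0.2600×9.8 = 80.5610 per 1,000.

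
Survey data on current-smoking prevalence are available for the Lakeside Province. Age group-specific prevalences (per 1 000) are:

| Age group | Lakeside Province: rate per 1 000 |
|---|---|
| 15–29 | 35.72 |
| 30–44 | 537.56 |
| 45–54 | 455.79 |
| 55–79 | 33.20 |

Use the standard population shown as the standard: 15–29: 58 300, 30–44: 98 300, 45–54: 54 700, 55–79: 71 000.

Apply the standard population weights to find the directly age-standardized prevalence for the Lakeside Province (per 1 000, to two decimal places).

Standard total = 282 300; weights = 0.2065, 0.3482, 0.1938, 0.2515.
Standardized rate: 0.2065×35.72 + 0.3482×537.56 + 0.1938×455.79 + 0.2515×33.20 = 291.2275 per 1 000.

291.23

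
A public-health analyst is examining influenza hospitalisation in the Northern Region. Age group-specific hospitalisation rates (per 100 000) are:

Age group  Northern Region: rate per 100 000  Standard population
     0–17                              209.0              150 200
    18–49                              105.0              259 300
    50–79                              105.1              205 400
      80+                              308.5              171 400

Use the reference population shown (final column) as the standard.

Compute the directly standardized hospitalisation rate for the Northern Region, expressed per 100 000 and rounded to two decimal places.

Standard total = 786 300; weights = 0.1910, 0.3298, 0.2612, 0.2180.
Standardized rate: 0.1910×209.0 + 0.3298×105.0 + 0.2612×105.1 + 0.2180×308.5 = 169.2519 per 100 000.

169.25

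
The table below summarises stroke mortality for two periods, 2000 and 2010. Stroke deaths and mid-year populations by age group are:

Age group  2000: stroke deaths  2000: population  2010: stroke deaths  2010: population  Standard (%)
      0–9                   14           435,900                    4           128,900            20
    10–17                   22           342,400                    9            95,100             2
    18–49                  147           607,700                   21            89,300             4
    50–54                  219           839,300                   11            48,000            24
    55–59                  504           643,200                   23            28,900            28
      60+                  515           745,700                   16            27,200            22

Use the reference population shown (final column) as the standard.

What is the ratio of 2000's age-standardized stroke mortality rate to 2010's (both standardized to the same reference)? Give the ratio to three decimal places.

1.063

Age-specific rates per 100,000 for 2000: 3.21, 6.43, 24.19, 26.09, 78.36, 69.06.
For 2010: 3.10, 9.46, 23.52, 22.92, 79.58, 58.82.
Standard weights: 0.20, 0.02, 0.04, 0.24, 0.28, 0.22.
2000: 0.2000×3.21 + 0.0200×6.43 + 0.0400×24.19 + 0.2400×26.09 + 0.2800×78.36 + 0.2200×69.06 = 45.1349 per 100,000.
2010: 0.2000×3.10 + 0.0200×9.46 + 0.0400×23.52 + 0.2400×22.92 + 0.2800×79.58 + 0.2200×58.82 = 42.4755 per 100,000.
Ratio = 45.1349 ÷ 42.4755 = 1.06261.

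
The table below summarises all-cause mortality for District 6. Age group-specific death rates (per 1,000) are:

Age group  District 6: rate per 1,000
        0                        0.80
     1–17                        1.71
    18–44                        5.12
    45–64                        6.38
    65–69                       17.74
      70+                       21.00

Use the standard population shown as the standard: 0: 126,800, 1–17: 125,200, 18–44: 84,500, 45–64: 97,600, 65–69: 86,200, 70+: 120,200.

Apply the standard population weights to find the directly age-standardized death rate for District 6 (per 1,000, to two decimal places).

Standard total = 640,500; weights = 0.1980, 0.1955, 0.1319, 0.1524, 0.1346, 0.1877.
Standardized rate: 0.1980×0.80 + 0.1955×1.71 + 0.1319×5.12 + 0.1524×6.38 + 0.1346×17.74 + 0.1877×21.00 = 8.4688 per 1,000.

8.47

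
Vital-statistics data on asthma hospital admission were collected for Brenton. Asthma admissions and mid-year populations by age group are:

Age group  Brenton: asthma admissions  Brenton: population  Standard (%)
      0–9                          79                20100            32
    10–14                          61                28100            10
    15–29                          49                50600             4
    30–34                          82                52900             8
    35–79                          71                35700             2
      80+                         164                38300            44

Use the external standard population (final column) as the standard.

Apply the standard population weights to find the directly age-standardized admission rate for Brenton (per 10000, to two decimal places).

Age-specific rates per 10000 for Brenton: 39.30, 21.71, 9.68, 15.50, 19.89, 42.82.
Standard weights: 0.32, 0.10, 0.04, 0.08, 0.02, 0.44.
Standardized rate: 0.3200×39.30 + 0.1000×21.71 + 0.0400×9.68 + 0.0800×15.50 + 0.0200×19.89 + 0.4400×42.82 = 35.6139 per 10000.

35.61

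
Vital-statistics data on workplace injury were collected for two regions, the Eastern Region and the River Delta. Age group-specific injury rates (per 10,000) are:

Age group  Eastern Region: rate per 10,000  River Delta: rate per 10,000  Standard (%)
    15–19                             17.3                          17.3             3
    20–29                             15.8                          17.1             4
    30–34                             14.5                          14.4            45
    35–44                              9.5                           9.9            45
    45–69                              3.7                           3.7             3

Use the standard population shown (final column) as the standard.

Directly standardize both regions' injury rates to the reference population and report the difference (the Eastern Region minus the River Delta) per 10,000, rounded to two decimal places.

-0.19

Standard weights: 0.03, 0.04, 0.45, 0.45, 0.03.
The Eastern Region: 0.0300×17.3 + 0.0400×15.8 + 0.4500×14.5 + 0.4500×9.5 + 0.0300×3.7 = 12.0620 per 10,000.
The River Delta: 0.0300×17.3 + 0.0400×17.1 + 0.4500×14.4 + 0.4500×9.9 + 0.0300×3.7 = 12.2490 per 10,000.
Difference = 12.0620 − 12.2490 = -0.1870.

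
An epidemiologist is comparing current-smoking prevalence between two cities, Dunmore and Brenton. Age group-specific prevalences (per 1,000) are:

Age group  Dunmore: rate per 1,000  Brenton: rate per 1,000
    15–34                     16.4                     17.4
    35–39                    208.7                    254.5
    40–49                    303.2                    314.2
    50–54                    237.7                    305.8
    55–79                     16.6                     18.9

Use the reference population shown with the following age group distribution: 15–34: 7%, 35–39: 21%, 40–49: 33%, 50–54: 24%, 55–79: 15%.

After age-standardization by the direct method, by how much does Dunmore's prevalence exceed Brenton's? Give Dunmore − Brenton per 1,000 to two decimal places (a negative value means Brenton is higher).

-30.01

Standard weights: 0.07, 0.21, 0.33, 0.24, 0.15.
Dunmore: 0.0700×16.4 + 0.2100×208.7 + 0.3300×303.2 + 0.2400×237.7 + 0.1500×16.6 = 204.5690 per 1,000.
Brenton: 0.0700×17.4 + 0.2100×254.5 + 0.3300×314.2 + 0.2400×305.8 + 0.1500×18.9 = 234.5760 per 1,000.
Difference = 204.5690 − 234.5760 = -30.0070.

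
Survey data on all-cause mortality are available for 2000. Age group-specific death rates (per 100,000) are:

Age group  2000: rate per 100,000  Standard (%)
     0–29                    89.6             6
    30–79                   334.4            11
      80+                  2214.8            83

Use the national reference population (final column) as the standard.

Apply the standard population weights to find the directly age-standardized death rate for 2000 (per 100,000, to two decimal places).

1880.44

Standard weights: 0.06, 0.11, 0.83.
Standardized rate: 0.0600×89.6 + 0.1100×334.4 + 0.8300×2214.8 = 1880.4440 per 100,000.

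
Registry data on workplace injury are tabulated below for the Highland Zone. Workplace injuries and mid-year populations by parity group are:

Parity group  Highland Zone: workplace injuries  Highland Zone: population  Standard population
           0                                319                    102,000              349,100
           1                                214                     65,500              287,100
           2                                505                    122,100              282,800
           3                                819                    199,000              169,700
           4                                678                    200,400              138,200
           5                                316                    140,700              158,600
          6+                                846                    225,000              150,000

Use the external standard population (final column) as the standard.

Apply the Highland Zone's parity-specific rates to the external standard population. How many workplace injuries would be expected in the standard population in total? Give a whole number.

5286

Parity-specific rates per 10,000 for the Highland Zone: 31.27, 32.67, 41.36, 41.16, 33.83, 22.46, 37.60.
Expected workplace injuries = Σ (standard pop × parity-specific rate ÷ 10,000)
= 349,100×31.27/10,000 + 287,100×32.67/10,000 + 282,800×41.36/10,000 + 169,700×41.16/10,000 + 138,200×33.83/10,000 + 158,600×22.46/10,000 + 150,000×37.60/10,000
= 1091.79 + 938.01 + 1169.65 + 698.41 + 467.56 + 356.20 + 564.00 = 5285.63.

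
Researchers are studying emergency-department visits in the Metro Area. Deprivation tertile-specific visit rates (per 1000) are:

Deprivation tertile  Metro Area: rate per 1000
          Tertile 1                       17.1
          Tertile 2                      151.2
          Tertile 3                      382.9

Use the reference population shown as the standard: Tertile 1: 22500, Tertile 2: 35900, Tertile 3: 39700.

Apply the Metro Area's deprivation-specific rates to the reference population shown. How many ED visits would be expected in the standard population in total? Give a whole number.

Expected ED visits = Σ (standard pop × deprivation-specific rate ÷ 1000)
= 22500×17.1/1000 + 35900×151.2/1000 + 39700×382.9/1000
= 384.75 + 5428.08 + 15201.13 = 21013.96.

21014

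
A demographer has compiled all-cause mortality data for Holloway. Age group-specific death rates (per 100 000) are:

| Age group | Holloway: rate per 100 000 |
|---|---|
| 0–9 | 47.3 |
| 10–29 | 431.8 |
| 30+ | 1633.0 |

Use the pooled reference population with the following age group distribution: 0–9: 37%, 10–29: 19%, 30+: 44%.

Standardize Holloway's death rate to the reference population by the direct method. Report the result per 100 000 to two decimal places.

818.06

Standard weights: 0.37, 0.19, 0.44.
Standardized rate: 0.3700×47.3 + 0.1900×431.8 + 0.4400×1633.0 = 818.0630 per 100 000.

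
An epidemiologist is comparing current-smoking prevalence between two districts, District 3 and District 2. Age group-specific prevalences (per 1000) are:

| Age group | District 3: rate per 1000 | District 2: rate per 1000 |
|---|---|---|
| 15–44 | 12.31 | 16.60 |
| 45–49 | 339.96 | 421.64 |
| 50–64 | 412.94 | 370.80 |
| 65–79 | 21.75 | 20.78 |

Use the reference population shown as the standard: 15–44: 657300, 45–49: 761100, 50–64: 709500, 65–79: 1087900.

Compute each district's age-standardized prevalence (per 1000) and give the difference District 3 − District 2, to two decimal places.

-10.58

Standard total = 3215800; weights = 0.2044, 0.2367, 0.2206, 0.3383.
District 3: 0.2044×12.31 + 0.2367×339.96 + 0.2206×412.94 + 0.3383×21.75 = 181.4409 per 1000.
District 2: 0.2044×16.60 + 0.2367×421.64 + 0.2206×370.80 + 0.3383×20.78 = 192.0239 per 1000.
Difference = 181.4409 − 192.0239 = -10.5830.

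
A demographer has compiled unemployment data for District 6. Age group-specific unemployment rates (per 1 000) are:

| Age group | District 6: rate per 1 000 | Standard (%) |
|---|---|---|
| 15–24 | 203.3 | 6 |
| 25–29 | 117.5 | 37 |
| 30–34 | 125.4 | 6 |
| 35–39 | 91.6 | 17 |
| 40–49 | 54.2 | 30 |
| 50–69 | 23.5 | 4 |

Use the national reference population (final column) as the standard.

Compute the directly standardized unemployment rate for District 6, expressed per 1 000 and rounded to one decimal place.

96.0

Standard weights: 0.06, 0.37, 0.06, 0.17, 0.30, 0.04.
Standardized rate: 0.0600×203.3 + 0.3700×117.5 + 0.0600×125.4 + 0.1700×91.6 + 0.3000×54.2 + 0.0400×23.5 = 95.9690 per 1 000.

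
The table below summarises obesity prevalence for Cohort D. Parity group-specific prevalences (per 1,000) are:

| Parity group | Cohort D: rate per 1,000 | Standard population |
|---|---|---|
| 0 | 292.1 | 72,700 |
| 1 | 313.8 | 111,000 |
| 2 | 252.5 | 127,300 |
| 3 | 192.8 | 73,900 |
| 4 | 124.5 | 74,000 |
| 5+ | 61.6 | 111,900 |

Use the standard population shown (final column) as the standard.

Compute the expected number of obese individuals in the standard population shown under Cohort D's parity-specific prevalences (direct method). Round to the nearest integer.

118565

Expected obese individuals = Σ (standard pop × parity-specific rate ÷ 1,000)
= 72,700×292.1/1,000 + 111,000×313.8/1,000 + 127,300×252.5/1,000 + 73,900×192.8/1,000 + 74,000×124.5/1,000 + 111,900×61.6/1,000
= 21235.67 + 34831.80 + 32143.25 + 14247.92 + 9213.00 + 6893.04 = 118564.68.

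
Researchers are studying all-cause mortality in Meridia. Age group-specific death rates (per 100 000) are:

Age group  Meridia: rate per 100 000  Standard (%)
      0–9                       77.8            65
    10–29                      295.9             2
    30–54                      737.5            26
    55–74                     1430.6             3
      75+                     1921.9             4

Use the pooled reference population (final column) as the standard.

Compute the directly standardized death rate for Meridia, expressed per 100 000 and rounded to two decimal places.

368.03

Standard weights: 0.65, 0.02, 0.26, 0.03, 0.04.
Standardized rate: 0.6500×77.8 + 0.0200×295.9 + 0.2600×737.5 + 0.0300×1430.6 + 0.0400×1921.9 = 368.0320 per 100 000.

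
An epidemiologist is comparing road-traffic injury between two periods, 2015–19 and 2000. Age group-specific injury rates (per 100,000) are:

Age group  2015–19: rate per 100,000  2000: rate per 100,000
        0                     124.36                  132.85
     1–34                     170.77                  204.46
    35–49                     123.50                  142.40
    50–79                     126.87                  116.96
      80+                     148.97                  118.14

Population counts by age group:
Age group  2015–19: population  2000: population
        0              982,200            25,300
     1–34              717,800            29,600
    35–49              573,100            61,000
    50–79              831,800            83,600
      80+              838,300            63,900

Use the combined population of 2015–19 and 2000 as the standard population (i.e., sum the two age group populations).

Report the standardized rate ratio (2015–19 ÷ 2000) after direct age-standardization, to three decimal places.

0.985

Combined standard total = 4,206,600; weights = 0.2395, 0.1777, 0.1507, 0.2176, 0.2145.
2015–19: 0.2395×124.36 + 0.1777×170.77 + 0.1507×123.50 + 0.2176×126.87 + 0.2145×148.97 = 138.3005 per 100,000.
2000: 0.2395×132.85 + 0.1777×204.46 + 0.1507×142.40 + 0.2176×116.96 + 0.2145×118.14 = 140.4000 per 100,000.
Ratio = 138.3005 ÷ 140.4000 = 0.98505.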